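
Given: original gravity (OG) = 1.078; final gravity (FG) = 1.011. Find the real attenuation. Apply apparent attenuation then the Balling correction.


AA = (OG−FG)/(OG−1)·100;  RA = AA·0.8192
AA = (1.078 − 1.011)/(1.078 − 1)·100 = 85.8974
RA = 85.8974·0.8192

70.3672 %


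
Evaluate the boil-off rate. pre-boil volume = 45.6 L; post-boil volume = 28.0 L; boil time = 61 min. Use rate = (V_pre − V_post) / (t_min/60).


rate = (45.6 − 28.0) / (61/60)

17.3115 L/hr


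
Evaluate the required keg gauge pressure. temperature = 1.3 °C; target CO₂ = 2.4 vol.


psi = vols/(0.01821 + 0.09011·e^(−0.04·T)) − 14.695
psi = 2.4/(0.01821 + 0.09011·e^(−0.04·1.3)) − 14.695

8.4366 psi


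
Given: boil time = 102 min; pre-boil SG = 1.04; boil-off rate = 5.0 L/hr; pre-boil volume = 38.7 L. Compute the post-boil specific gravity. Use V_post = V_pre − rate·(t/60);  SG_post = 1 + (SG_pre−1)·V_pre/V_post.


V_post = 38.7 − 5.0·(102/60) = 30.2000
SG_post = 1 + (1.04 − 1)·38.7/30.2000

1.0513


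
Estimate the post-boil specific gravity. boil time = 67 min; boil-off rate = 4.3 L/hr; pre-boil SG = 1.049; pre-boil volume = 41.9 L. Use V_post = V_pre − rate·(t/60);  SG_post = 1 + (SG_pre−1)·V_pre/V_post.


V_post = 41.9 − 4.3·(67/60) = 37.0983
SG_post = 1 + (1.049 − 1)·41.9/37.0983

1.0553


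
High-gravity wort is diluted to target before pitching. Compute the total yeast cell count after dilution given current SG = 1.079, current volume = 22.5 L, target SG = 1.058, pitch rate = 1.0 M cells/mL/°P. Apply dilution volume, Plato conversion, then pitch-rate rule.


V_w = V·((SG_c−1)/(SG_t−1)−1);  °P = 259 − 259/SG_t;  cells = rate·(V+V_w)·°P
V_w = 22.5·((1.079−1)/(1.058−1)−1) = 8.1466
V_final = 22.5 + 8.1466 = 30.6466
°P = 259 − 259/1.058 = 14.1985
cells = 1.0·30.6466·14.1985

435.1347 billion cells


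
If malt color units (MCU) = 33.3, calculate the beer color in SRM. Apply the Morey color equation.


SRM = 1.4922 · MCU^0.6859
SRM = 1.4922 · 33.3^0.6859

16.5223 SRM


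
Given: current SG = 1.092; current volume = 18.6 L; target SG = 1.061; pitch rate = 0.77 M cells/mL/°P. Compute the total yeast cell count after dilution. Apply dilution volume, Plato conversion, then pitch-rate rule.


V_w = V·((SG_c−1)/(SG_t−1)−1);  °P = 259 − 259/SG_t;  cells = rate·(V+V_w)·°P
V_w = 18.6·((1.092−1)/(1.061−1)−1) = 9.4525
V_final = 18.6 + 9.4525 = 28.0525
°P = 259 − 259/1.061 = 14.8907
cells = 0.77·28.0525·14.8907

321.6443 billion cells


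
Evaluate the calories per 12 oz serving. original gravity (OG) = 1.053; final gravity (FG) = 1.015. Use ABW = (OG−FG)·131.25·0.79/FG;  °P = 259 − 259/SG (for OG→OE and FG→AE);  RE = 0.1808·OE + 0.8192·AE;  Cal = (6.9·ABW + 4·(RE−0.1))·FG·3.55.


ABW = (1.053 − 1.015)·131.25·0.79/1.015 = 3.8819
OE = 259 − 259/1.053 = 13.0361 °P
AE = 259 − 259/1.015 = 3.8276 °P
RE = 0.1808·13.0361 + 0.8192·3.8276 = 5.4925 °P
Cal = (6.9·3.8819 + 4·(5.4925−0.1))·1.015·3.55

174.2352 kcal


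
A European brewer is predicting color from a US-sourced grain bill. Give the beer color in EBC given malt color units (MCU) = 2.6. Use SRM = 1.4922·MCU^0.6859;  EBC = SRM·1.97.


SRM = 1.4922·2.6^0.6859 = 2.8738
EBC = 2.8738·1.97

5.6614 EBC


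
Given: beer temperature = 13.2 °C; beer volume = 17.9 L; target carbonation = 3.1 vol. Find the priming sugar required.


residual = 14.695·(0.01821 + 0.09011·e^(−0.04·T));  sugar = (target − residual)·4.0·V
residual = 14.695·(0.01821 + 0.09011·e^(−0.04·13.2)) = 1.0486
sugar = (3.1 − 1.0486)·4.0·17.9

146.8826 g


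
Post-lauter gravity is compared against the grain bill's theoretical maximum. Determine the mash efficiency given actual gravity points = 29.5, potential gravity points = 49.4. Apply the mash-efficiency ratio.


efficiency = actual / potential × 100
efficiency = 29.5 / 49.4 × 100

59.7166 %


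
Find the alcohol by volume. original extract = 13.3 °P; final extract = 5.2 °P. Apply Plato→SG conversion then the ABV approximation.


SG = 259/(259 − P);  ABV = (OG − FG)·131.25
OG = 259/(259 − 13.3) = 1.0541
FG = 259/(259 − 5.2) = 1.0205
ABV = (1.0541 − 1.0205)·131.25

4.4156 % ABV


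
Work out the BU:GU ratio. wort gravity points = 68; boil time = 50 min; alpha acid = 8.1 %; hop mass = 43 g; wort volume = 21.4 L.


U = 1.65·0.000125^(GP/1000)·(1−e^(−0.04t))/4.15;  IBU = (α/100)·m·U·1000/V;  BU:GU = IBU/GP
U = 1.65·0.000125^(68/1000)·(1−e^(−0.04·50))/4.15 = 0.1866
IBU = (8.1/100)·43·0.1866·1000/21.4 = 30.3678
BU:GU = 30.3678/68

0.4466


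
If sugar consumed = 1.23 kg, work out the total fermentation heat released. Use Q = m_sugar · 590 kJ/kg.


Q = 1.23 · 590

725.7000 kJ


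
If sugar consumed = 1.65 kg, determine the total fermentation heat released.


Q = m_sugar · 590 kJ/kg
Q = 1.65 · 590

973.5000 kJ


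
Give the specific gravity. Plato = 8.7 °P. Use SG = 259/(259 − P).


SG = 259/(259 − 8.7)

1.0348


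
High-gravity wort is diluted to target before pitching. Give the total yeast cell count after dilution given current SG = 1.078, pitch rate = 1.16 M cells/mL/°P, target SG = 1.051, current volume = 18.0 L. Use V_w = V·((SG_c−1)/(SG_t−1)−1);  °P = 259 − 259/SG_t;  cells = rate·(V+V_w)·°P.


V_w = 18.0·((1.078−1)/(1.051−1)−1) = 9.5294
V_final = 18.0 + 9.5294 = 27.5294
°P = 259 − 259/1.051 = 12.5680
cells = 1.16·27.5294·12.5680

401.3490 billion cells


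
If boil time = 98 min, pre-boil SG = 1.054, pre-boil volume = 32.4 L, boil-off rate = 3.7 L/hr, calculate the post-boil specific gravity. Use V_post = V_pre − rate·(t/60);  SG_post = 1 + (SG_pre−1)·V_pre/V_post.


V_post = 32.4 − 3.7·(98/60) = 26.3567
SG_post = 1 + (1.054 − 1)·32.4/26.3567

1.0664


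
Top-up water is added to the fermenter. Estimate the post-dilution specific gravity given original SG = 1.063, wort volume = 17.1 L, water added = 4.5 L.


SG_new = 1 + (SG_old − 1)·V_old/(V_old + V_water)
pts = (1.063 − 1)·1000·17.1/(17.1 + 4.5) = 49.8750
SG_new = 1 + 49.8750/1000

1.0499


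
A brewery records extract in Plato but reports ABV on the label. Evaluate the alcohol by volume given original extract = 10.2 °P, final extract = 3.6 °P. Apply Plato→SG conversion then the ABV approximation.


SG = 259/(259 − P);  ABV = (OG − FG)·131.25
OG = 259/(259 − 10.2) = 1.0410
FG = 259/(259 − 3.6) = 1.0141
ABV = (1.0410 − 1.0141)·131.25

3.5308 % ABV


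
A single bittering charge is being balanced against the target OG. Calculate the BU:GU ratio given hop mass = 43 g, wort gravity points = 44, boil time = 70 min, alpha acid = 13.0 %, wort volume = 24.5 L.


U = 1.65·0.000125^(GP/1000)·(1−e^(−0.04t))/4.15;  IBU = (α/100)·m·U·1000/V;  BU:GU = IBU/GP
U = 1.65·0.000125^(44/1000)·(1−e^(−0.04·70))/4.15 = 0.2515
IBU = (13.0/100)·43·0.2515·1000/24.5 = 57.3719
BU:GU = 57.3719/44

1.3039


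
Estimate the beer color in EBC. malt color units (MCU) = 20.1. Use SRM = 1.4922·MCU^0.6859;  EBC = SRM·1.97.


SRM = 1.4922·20.1^0.6859 = 11.6866
EBC = 11.6866·1.97

23.0227 EBC


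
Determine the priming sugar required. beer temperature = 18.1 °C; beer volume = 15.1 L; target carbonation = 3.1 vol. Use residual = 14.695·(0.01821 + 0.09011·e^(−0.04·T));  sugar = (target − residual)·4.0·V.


residual = 14.695·(0.01821 + 0.09011·e^(−0.04·18.1)) = 0.9096
sugar = (3.1 − 0.9096)·4.0·15.1

132.3023 g


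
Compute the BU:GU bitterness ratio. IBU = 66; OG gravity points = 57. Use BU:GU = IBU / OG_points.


BU:GU = 66 / 57

1.1579


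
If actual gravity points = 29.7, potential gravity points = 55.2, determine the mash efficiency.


efficiency = actual / potential × 100
efficiency = 29.7 / 55.2 × 100

53.8043 %


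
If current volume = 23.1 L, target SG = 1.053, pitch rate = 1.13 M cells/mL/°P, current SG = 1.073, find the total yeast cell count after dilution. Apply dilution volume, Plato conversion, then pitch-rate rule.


V_w = V·((SG_c−1)/(SG_t−1)−1);  °P = 259 − 259/SG_t;  cells = rate·(V+V_w)·°P
V_w = 23.1·((1.073−1)/(1.053−1)−1) = 8.7170
V_final = 23.1 + 8.7170 = 31.8170
°P = 259 − 259/1.053 = 13.0361
cells = 1.13·31.8170·13.0361

468.6889 billion cells


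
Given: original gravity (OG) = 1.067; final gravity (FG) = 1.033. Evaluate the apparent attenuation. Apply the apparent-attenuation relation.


AA = (OG − FG)/(OG − 1) · 100
AA = (1.067 − 1.033)/(1.067 − 1) · 100

50.7463 %


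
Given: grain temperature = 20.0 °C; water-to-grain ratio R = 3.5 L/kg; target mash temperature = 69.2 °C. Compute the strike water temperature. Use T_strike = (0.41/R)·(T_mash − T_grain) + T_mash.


T_strike = (0.41/3.5)·(69.2 − 20.0) + 69.2

74.9634 °C


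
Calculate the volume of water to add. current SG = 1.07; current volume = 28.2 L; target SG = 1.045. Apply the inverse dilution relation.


V_water = V·((SG_curr − 1)/(SG_target − 1) − 1)
V_water = 28.2·((1.07 − 1)/(1.045 − 1) − 1)

15.6667 L


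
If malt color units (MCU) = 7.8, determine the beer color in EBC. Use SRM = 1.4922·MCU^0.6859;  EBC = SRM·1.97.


SRM = 1.4922·7.8^0.6859 = 6.1054
EBC = 6.1054·1.97

12.0277 EBC


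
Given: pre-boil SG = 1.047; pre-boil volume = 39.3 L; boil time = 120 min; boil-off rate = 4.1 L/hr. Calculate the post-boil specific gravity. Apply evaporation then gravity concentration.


V_post = V_pre − rate·(t/60);  SG_post = 1 + (SG_pre−1)·V_pre/V_post
V_post = 39.3 − 4.1·(120/60) = 31.1000
SG_post = 1 + (1.047 − 1)·39.3/31.1000

1.0594


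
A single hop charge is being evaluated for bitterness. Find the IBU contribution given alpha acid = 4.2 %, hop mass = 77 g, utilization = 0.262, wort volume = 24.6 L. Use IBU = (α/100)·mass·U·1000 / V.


IBU = (4.2/100)·77·0.262·1000 / 24.6

34.4434 IBU


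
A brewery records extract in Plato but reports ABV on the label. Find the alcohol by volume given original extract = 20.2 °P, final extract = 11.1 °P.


SG = 259/(259 − P);  ABV = (OG − FG)·131.25
OG = 259/(259 − 20.2) = 1.0846
FG = 259/(259 − 11.1) = 1.0448
ABV = (1.0846 − 1.0448)·131.25

5.2255 % ABV


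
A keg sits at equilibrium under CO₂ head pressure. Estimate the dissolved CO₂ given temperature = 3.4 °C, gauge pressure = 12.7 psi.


vols = (P + 14.695)·(0.01821 + 0.09011·e^(−0.04·T))
vols = (12.7 + 14.695)·(0.01821 + 0.09011·e^(−0.04·3.4))

2.6535 volumes


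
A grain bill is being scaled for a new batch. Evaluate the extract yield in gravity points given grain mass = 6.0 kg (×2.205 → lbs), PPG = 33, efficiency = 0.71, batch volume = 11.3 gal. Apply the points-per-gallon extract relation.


points = lbs × PPG × eff / vol
lbs = 6.0 × 2.205 = 13.2300
points = 13.2300 × 33 × 0.71 / 11.3

27.4318 points


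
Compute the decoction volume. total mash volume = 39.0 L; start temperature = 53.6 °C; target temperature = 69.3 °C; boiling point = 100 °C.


V_dec = V_total·(T_target − T_start)/(T_boil − T_start)
V_dec = 39.0·(69.3 − 53.6)/(100 − 53.6)

13.1961 L


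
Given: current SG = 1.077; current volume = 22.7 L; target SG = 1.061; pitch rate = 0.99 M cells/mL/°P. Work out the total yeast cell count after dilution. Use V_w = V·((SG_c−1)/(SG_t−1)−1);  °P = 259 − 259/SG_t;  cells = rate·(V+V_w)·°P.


V_w = 22.7·((1.077−1)/(1.061−1)−1) = 5.9541
V_final = 22.7 + 5.9541 = 28.6541
°P = 259 − 259/1.061 = 14.8907
cells = 0.99·28.6541·14.8907

422.4119 billion cells


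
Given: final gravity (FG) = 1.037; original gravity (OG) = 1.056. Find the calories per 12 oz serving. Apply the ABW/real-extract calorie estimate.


ABW = (OG−FG)·131.25·0.79/FG;  °P = 259 − 259/SG (for OG→OE and FG→AE);  RE = 0.1808·OE + 0.8192·AE;  Cal = (6.9·ABW + 4·(RE−0.1))·FG·3.55
ABW = (1.056 − 1.037)·131.25·0.79/1.037 = 1.8998
OE = 259 − 259/1.056 = 13.7348 °P
AE = 259 − 259/1.037 = 9.2411 °P
RE = 0.1808·13.7348 + 0.8192·9.2411 = 10.0536 °P
Cal = (6.9·1.8998 + 4·(10.0536−0.1))·1.037·3.55

194.8267 kcal


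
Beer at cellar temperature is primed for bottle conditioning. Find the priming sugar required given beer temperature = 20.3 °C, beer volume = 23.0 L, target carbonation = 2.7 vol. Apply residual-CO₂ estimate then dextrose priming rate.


residual = 14.695·(0.01821 + 0.09011·e^(−0.04·T));  sugar = (target − residual)·4.0·V
residual = 14.695·(0.01821 + 0.09011·e^(−0.04·20.3)) = 0.8555
sugar = (2.7 − 0.8555)·4.0·23.0

169.6954 g


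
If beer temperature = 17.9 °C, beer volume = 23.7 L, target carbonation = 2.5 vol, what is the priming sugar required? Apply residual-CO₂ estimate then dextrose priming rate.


residual = 14.695·(0.01821 + 0.09011·e^(−0.04·T));  sugar = (target − residual)·4.0·V
residual = 14.695·(0.01821 + 0.09011·e^(−0.04·17.9)) = 0.9147
sugar = (2.5 − 0.9147)·4.0·23.7

150.2845 g


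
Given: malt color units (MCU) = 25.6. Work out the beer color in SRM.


SRM = 1.4922 · MCU^0.6859
SRM = 1.4922 · 25.6^0.6859

13.7955 SRM


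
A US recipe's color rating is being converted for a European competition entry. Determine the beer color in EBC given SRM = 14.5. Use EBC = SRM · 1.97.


EBC = 14.5 · 1.97

28.5650 EBC


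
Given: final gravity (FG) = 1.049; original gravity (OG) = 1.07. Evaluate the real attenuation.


AA = (OG−FG)/(OG−1)·100;  RA = AA·0.8192
AA = (1.07 − 1.049)/(1.07 − 1)·100 = 30.0000
RA = 30.0000·0.8192

24.5760 %


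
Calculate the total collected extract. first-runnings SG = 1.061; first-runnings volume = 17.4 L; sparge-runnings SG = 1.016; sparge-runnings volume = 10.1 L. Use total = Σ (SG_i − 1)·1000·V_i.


first = (1.061 − 1)·1000·17.4 = 1061.4000
sparge = (1.016 − 1)·1000·10.1 = 161.6000
total = 1061.4000 + 161.6000

1223.0000 gravity·L


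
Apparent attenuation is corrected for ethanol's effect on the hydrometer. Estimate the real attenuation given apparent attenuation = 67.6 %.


RA = AA · 0.8192
RA = 67.6 · 0.8192

55.3779 %


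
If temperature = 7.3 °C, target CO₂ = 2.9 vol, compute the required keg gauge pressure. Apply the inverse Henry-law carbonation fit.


psi = vols/(0.01821 + 0.09011·e^(−0.04·T)) − 14.695
psi = 2.9/(0.01821 + 0.09011·e^(−0.04·7.3)) − 14.695

19.2226 psi


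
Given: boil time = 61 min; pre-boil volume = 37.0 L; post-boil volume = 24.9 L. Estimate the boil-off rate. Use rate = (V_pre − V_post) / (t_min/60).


rate = (37.0 − 24.9) / (61/60)

11.9016 L/hr


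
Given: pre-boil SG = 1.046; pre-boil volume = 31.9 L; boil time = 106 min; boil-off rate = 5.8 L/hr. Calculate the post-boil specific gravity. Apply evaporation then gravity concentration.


V_post = V_pre − rate·(t/60);  SG_post = 1 + (SG_pre−1)·V_pre/V_post
V_post = 31.9 − 5.8·(106/60) = 21.6533
SG_post = 1 + (1.046 − 1)·31.9/21.6533

1.0678


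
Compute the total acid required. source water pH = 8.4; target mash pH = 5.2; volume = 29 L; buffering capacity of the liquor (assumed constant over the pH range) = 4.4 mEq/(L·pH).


acid = buffering capacity · (pH_source − pH_target) · V
acid = 4.4 · (8.4 − 5.2) · 29

408.3200 mEq


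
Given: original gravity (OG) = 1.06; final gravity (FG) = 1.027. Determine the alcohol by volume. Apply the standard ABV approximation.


ABV = (OG − FG) · 131.25
ABV = (1.06 − 1.027) · 131.25

4.3313 % ABV


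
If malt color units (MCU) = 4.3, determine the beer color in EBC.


SRM = 1.4922·MCU^0.6859;  EBC = SRM·1.97
SRM = 1.4922·4.3^0.6859 = 4.0581
EBC = 4.0581·1.97

7.9945 EBC


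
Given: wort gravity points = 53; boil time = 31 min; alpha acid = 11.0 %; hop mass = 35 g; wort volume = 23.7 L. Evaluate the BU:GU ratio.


U = 1.65·0.000125^(GP/1000)·(1−e^(−0.04t))/4.15;  IBU = (α/100)·m·U·1000/V;  BU:GU = IBU/GP
U = 1.65·0.000125^(53/1000)·(1−e^(−0.04·31))/4.15 = 0.1755
IBU = (11.0/100)·35·0.1755·1000/23.7 = 28.5049
BU:GU = 28.5049/53

0.5378


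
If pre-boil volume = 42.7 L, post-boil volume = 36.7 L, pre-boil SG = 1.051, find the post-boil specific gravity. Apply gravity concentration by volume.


SG_post = 1 + (SG_pre − 1)·V_pre/V_post
pts_pre = (1.051 − 1)·1000 = 51.0000
pts_post = 51.0000·42.7/36.7 = 59.3379
SG_post = 1 + 59.3379/1000

1.0593


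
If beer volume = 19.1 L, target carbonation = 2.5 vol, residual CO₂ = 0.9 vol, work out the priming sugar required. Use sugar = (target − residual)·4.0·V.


sugar = (2.5 − 0.9)·4.0·19.1

122.2400 g


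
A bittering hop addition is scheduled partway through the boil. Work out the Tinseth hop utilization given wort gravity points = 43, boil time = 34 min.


U = 1.65·0.000125^(GP/1000) · (1 − e^(−0.04·t))/4.15
bigness = 1.65·0.000125^(43/1000) = 1.1211
boil_factor = (1 − e^(−0.04·34))/4.15 = 0.1791
U = 1.1211 · 0.1791

0.2008


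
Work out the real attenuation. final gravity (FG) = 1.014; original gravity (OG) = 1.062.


AA = (OG−FG)/(OG−1)·100;  RA = AA·0.8192
AA = (1.062 − 1.014)/(1.062 − 1)·100 = 77.4194
RA = 77.4194·0.8192

63.4219 %


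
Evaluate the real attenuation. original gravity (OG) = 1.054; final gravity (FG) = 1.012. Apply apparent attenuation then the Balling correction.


AA = (OG−FG)/(OG−1)·100;  RA = AA·0.8192
AA = (1.054 − 1.012)/(1.054 − 1)·100 = 77.7778
RA = 77.7778·0.8192

63.7156 %


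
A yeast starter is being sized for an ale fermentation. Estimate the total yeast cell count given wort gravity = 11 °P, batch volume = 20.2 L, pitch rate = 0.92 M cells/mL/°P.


cells (billions) = rate · V_L · °P
cells = 0.92 · 20.2 · 11

204.4240 billion cells


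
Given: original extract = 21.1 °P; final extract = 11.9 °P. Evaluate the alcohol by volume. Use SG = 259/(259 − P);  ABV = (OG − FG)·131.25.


OG = 259/(259 − 21.1) = 1.0887
FG = 259/(259 − 11.9) = 1.0482
ABV = (1.0887 − 1.0482)·131.25

5.3201 % ABV


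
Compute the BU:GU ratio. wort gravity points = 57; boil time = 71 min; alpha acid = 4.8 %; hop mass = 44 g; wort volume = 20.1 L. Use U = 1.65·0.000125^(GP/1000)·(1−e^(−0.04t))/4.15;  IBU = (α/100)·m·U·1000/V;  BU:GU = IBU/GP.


U = 1.65·0.000125^(57/1000)·(1−e^(−0.04·71))/4.15 = 0.2243
IBU = (4.8/100)·44·0.2243·1000/20.1 = 23.5674
BU:GU = 23.5674/57

0.4135


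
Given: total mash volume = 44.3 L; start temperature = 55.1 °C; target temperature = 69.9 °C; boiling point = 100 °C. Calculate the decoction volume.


V_dec = V_total·(T_target − T_start)/(T_boil − T_start)
V_dec = 44.3·(69.9 − 55.1)/(100 − 55.1)

14.6022 L


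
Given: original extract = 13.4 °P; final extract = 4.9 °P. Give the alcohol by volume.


SG = 259/(259 − P);  ABV = (OG − FG)·131.25
OG = 259/(259 − 13.4) = 1.0546
FG = 259/(259 − 4.9) = 1.0193
ABV = (1.0546 − 1.0193)·131.25

4.6300 % ABV


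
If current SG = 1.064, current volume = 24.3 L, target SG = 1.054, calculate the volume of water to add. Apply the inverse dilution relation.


V_water = V·((SG_curr − 1)/(SG_target − 1) − 1)
V_water = 24.3·((1.064 − 1)/(1.054 − 1) − 1)

4.5000 L


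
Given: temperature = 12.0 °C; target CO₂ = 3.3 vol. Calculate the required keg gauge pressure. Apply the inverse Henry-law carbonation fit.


psi = vols/(0.01821 + 0.09011·e^(−0.04·T)) − 14.695
psi = 3.3/(0.01821 + 0.09011·e^(−0.04·12.0)) − 14.695

29.9185 psi


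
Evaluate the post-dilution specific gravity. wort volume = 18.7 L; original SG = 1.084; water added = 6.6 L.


SG_new = 1 + (SG_old − 1)·V_old/(V_old + V_water)
pts = (1.084 − 1)·1000·18.7/(18.7 + 6.6) = 62.0870
SG_new = 1 + 62.0870/1000

1.0621


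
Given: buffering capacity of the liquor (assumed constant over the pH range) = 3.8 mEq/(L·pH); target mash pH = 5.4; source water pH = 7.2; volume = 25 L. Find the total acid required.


acid = buffering capacity · (pH_source − pH_target) · V
acid = 3.8 · (7.2 − 5.4) · 25

171.0000 mEq


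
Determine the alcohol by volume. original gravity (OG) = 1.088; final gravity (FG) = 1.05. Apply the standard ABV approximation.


ABV = (OG − FG) · 131.25
ABV = (1.088 − 1.05) · 131.25

4.9875 % ABV


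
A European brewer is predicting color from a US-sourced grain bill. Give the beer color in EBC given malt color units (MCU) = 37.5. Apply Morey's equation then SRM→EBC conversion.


SRM = 1.4922·MCU^0.6859;  EBC = SRM·1.97
SRM = 1.4922·37.5^0.6859 = 17.9248
EBC = 17.9248·1.97

35.3119 EBC


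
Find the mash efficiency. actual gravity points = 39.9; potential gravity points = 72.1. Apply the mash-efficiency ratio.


efficiency = actual / potential × 100
efficiency = 39.9 / 72.1 × 100

55.3398 %


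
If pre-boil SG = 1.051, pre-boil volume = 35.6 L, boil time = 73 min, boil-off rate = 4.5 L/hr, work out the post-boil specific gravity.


V_post = V_pre − rate·(t/60);  SG_post = 1 + (SG_pre−1)·V_pre/V_post
V_post = 35.6 − 4.5·(73/60) = 30.1250
SG_post = 1 + (1.051 − 1)·35.6/30.1250

1.0603


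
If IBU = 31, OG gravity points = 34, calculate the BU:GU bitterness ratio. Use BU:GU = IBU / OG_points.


BU:GU = 31 / 34

0.9118


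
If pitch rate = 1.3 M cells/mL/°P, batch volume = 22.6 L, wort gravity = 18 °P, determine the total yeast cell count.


cells (billions) = rate · V_L · °P
cells = 1.3 · 22.6 · 18

528.8400 billion cells


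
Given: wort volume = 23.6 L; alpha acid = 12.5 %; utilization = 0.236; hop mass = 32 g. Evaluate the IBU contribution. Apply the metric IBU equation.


IBU = (α/100)·mass·U·1000 / V
IBU = (12.5/100)·32·0.236·1000 / 23.6

40.0000 IBU


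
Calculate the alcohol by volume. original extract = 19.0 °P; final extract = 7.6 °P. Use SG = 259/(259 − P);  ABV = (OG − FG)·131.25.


OG = 259/(259 − 19.0) = 1.0792
FG = 259/(259 − 7.6) = 1.0302
ABV = (1.0792 − 1.0302)·131.25

6.4228 % ABV


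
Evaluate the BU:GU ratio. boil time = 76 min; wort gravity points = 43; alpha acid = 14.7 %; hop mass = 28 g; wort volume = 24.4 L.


U = 1.65·0.000125^(GP/1000)·(1−e^(−0.04t))/4.15;  IBU = (α/100)·m·U·1000/V;  BU:GU = IBU/GP
U = 1.65·0.000125^(43/1000)·(1−e^(−0.04·76))/4.15 = 0.2572
IBU = (14.7/100)·28·0.2572·1000/24.4 = 43.3911
BU:GU = 43.3911/43

1.0091


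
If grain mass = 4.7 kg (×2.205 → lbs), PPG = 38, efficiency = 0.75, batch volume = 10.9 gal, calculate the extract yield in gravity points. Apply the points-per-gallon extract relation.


points = lbs × PPG × eff / vol
lbs = 4.7 × 2.205 = 10.3635
points = 10.3635 × 38 × 0.75 / 10.9

27.0972 points


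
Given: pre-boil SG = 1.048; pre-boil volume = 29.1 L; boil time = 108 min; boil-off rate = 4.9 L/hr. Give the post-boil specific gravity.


V_post = V_pre − rate·(t/60);  SG_post = 1 + (SG_pre−1)·V_pre/V_post
V_post = 29.1 − 4.9·(108/60) = 20.2800
SG_post = 1 + (1.048 − 1)·29.1/20.2800

1.0689


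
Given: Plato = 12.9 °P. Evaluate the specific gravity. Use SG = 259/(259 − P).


SG = 259/(259 − 12.9)

1.0524


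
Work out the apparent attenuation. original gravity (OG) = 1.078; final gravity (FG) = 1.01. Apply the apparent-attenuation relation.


AA = (OG − FG)/(OG − 1) · 100
AA = (1.078 − 1.01)/(1.078 − 1) · 100

87.1795 %


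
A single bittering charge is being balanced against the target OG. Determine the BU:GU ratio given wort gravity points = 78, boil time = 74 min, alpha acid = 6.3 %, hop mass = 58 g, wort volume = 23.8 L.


U = 1.65·0.000125^(GP/1000)·(1−e^(−0.04t))/4.15;  IBU = (α/100)·m·U·1000/V;  BU:GU = IBU/GP
U = 1.65·0.000125^(78/1000)·(1−e^(−0.04·74))/4.15 = 0.1870
IBU = (6.3/100)·58·0.1870·1000/23.8 = 28.7129
BU:GU = 28.7129/78

0.3681


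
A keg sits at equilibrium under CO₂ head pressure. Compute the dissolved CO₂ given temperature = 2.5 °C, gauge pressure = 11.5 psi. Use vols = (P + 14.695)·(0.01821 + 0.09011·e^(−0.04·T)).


vols = (11.5 + 14.695)·(0.01821 + 0.09011·e^(−0.04·2.5))

2.6128 volumes


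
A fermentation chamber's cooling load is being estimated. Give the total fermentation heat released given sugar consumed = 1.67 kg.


Q = m_sugar · 590 kJ/kg
Q = 1.67 · 590

985.3000 kJ


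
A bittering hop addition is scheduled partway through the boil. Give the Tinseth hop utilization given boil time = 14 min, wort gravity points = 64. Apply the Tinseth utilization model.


U = 1.65·0.000125^(GP/1000) · (1 − e^(−0.04·t))/4.15
bigness = 1.65·0.000125^(64/1000) = 0.9283
boil_factor = (1 − e^(−0.04·14))/4.15 = 0.1033
U = 0.9283 · 0.1033

0.0959


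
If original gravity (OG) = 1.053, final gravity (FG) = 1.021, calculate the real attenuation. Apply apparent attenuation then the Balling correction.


AA = (OG−FG)/(OG−1)·100;  RA = AA·0.8192
AA = (1.053 − 1.021)/(1.053 − 1)·100 = 60.3774
RA = 60.3774·0.8192

49.4611 %


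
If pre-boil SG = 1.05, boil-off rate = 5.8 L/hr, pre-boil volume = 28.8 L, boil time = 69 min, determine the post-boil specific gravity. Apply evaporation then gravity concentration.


V_post = V_pre − rate·(t/60);  SG_post = 1 + (SG_pre−1)·V_pre/V_post
V_post = 28.8 − 5.8·(69/60) = 22.1300
SG_post = 1 + (1.05 − 1)·28.8/22.1300

1.0651


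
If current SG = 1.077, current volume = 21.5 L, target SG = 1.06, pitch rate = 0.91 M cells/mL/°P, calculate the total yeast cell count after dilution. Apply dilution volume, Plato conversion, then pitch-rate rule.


V_w = V·((SG_c−1)/(SG_t−1)−1);  °P = 259 − 259/SG_t;  cells = rate·(V+V_w)·°P
V_w = 21.5·((1.077−1)/(1.06−1)−1) = 6.0917
V_final = 21.5 + 6.0917 = 27.5917
°P = 259 − 259/1.06 = 14.6604
cells = 0.91·27.5917·14.6604

368.0989 billion cells


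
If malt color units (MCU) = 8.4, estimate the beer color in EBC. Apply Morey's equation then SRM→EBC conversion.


SRM = 1.4922·MCU^0.6859;  EBC = SRM·1.97
SRM = 1.4922·8.4^0.6859 = 6.4238
EBC = 6.4238·1.97

12.6548 EBC


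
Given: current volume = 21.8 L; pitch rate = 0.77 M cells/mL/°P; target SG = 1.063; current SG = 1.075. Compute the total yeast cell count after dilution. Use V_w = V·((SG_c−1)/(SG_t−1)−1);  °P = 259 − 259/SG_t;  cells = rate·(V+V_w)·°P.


V_w = 21.8·((1.075−1)/(1.063−1)−1) = 4.1524
V_final = 21.8 + 4.1524 = 25.9524
°P = 259 − 259/1.063 = 15.3500
cells = 0.77·25.9524·15.3500

306.7432 billion cells


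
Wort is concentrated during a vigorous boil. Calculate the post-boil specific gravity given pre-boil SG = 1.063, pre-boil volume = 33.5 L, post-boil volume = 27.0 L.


SG_post = 1 + (SG_pre − 1)·V_pre/V_post
pts_pre = (1.063 − 1)·1000 = 63.0000
pts_post = 63.0000·33.5/27.0 = 78.1667
SG_post = 1 + 78.1667/1000

1.0782


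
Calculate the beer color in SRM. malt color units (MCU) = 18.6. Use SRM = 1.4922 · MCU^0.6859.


SRM = 1.4922 · 18.6^0.6859

11.0812 SRM


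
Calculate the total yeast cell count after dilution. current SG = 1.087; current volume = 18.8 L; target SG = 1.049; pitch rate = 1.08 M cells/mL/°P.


V_w = V·((SG_c−1)/(SG_t−1)−1);  °P = 259 − 259/SG_t;  cells = rate·(V+V_w)·°P
V_w = 18.8·((1.087−1)/(1.049−1)−1) = 14.5796
V_final = 18.8 + 14.5796 = 33.3796
°P = 259 − 259/1.049 = 12.0982
cells = 1.08·33.3796·12.0982

436.1392 billion cells


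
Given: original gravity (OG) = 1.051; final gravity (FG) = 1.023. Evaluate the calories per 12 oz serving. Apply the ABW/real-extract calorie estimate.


ABW = (OG−FG)·131.25·0.79/FG;  °P = 259 − 259/SG (for OG→OE and FG→AE);  RE = 0.1808·OE + 0.8192·AE;  Cal = (6.9·ABW + 4·(RE−0.1))·FG·3.55
ABW = (1.051 − 1.023)·131.25·0.79/1.023 = 2.8380
OE = 259 − 259/1.051 = 12.5680 °P
AE = 259 − 259/1.023 = 5.8231 °P
RE = 0.1808·12.5680 + 0.8192·5.8231 = 7.0426 °P
Cal = (6.9·2.8380 + 4·(7.0426−0.1))·1.023·3.55

171.9669 kcal


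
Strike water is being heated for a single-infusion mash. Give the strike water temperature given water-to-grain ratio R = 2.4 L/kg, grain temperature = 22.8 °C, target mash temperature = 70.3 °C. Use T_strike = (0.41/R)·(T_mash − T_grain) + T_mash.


T_strike = (0.41/2.4)·(70.3 − 22.8) + 70.3

78.4146 °C


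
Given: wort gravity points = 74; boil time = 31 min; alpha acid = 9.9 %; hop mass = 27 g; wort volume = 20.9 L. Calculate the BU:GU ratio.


U = 1.65·0.000125^(GP/1000)·(1−e^(−0.04t))/4.15;  IBU = (α/100)·m·U·1000/V;  BU:GU = IBU/GP
U = 1.65·0.000125^(74/1000)·(1−e^(−0.04·31))/4.15 = 0.1453
IBU = (9.9/100)·27·0.1453·1000/20.9 = 18.5821
BU:GU = 18.5821/74

0.2511


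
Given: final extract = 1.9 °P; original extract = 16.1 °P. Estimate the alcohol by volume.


SG = 259/(259 − P);  ABV = (OG − FG)·131.25
OG = 259/(259 − 16.1) = 1.0663
FG = 259/(259 − 1.9) = 1.0074
ABV = (1.0663 − 1.0074)·131.25

7.7296 % ABV


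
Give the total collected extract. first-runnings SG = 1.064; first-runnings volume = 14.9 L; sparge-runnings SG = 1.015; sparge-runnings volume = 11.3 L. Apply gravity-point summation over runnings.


total = Σ (SG_i − 1)·1000·V_i
first = (1.064 − 1)·1000·14.9 = 953.6000
sparge = (1.015 − 1)·1000·11.3 = 169.5000
total = 953.6000 + 169.5000

1123.1000 gravity·L


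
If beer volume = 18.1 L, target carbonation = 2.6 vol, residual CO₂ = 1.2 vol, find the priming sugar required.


sugar = (target − residual)·4.0·V
sugar = (2.6 − 1.2)·4.0·18.1

101.3600 g


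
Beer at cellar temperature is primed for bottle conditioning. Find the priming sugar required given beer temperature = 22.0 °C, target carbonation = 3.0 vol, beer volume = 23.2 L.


residual = 14.695·(0.01821 + 0.09011·e^(−0.04·T));  sugar = (target − residual)·4.0·V
residual = 14.695·(0.01821 + 0.09011·e^(−0.04·22.0)) = 0.8168
sugar = (3.0 − 0.8168)·4.0·23.2

202.5975 g


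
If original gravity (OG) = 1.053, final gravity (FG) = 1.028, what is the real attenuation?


AA = (OG−FG)/(OG−1)·100;  RA = AA·0.8192
AA = (1.053 − 1.028)/(1.053 − 1)·100 = 47.1698
RA = 47.1698·0.8192

38.6415 %


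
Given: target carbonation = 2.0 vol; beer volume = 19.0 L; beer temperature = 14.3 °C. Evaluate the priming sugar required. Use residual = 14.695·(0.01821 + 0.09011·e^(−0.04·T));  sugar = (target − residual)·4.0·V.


residual = 14.695·(0.01821 + 0.09011·e^(−0.04·14.3)) = 1.0149
sugar = (2.0 − 1.0149)·4.0·19.0

74.8638 g


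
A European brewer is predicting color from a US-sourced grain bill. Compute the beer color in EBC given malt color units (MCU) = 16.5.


SRM = 1.4922·MCU^0.6859;  EBC = SRM·1.97
SRM = 1.4922·16.5^0.6859 = 10.2070
EBC = 10.2070·1.97

20.1078 EBC


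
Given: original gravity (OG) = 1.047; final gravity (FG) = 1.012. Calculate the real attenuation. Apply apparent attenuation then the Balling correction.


AA = (OG−FG)/(OG−1)·100;  RA = AA·0.8192
AA = (1.047 − 1.012)/(1.047 − 1)·100 = 74.4681
RA = 74.4681·0.8192

61.0043 %


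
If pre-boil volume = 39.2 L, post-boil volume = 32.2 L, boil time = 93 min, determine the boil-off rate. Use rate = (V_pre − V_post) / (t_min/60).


rate = (39.2 − 32.2) / (93/60)

4.5161 L/hr


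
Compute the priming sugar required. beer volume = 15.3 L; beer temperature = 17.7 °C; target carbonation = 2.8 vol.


residual = 14.695·(0.01821 + 0.09011·e^(−0.04·T));  sugar = (target − residual)·4.0·V
residual = 14.695·(0.01821 + 0.09011·e^(−0.04·17.7)) = 0.9199
sugar = (2.8 − 0.9199)·4.0·15.3

115.0610 g


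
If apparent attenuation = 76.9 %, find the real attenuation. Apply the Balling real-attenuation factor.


RA = AA · 0.8192
RA = 76.9 · 0.8192

62.9965 %


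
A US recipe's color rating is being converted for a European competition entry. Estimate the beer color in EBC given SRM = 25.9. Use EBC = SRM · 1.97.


EBC = 25.9 · 1.97

51.0230 EBC


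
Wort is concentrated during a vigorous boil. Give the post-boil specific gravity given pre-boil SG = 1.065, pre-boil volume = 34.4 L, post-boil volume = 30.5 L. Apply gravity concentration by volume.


SG_post = 1 + (SG_pre − 1)·V_pre/V_post
pts_pre = (1.065 − 1)·1000 = 65.0000
pts_post = 65.0000·34.4/30.5 = 73.3115
SG_post = 1 + 73.3115/1000

1.0733


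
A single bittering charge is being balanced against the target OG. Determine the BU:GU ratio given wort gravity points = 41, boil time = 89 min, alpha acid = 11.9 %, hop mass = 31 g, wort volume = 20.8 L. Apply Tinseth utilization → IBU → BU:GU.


U = 1.65·0.000125^(GP/1000)·(1−e^(−0.04t))/4.15;  IBU = (α/100)·m·U·1000/V;  BU:GU = IBU/GP
U = 1.65·0.000125^(41/1000)·(1−e^(−0.04·89))/4.15 = 0.2672
IBU = (11.9/100)·31·0.2672·1000/20.8 = 47.3941
BU:GU = 47.3941/41

1.1560


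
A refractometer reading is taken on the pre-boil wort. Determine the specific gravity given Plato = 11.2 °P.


SG = 259/(259 − P)
SG = 259/(259 − 11.2)

1.0452


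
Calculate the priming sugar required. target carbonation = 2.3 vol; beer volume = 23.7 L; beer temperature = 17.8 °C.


residual = 14.695·(0.01821 + 0.09011·e^(−0.04·T));  sugar = (target − residual)·4.0·V
residual = 14.695·(0.01821 + 0.09011·e^(−0.04·17.8)) = 0.9173
sugar = (2.3 − 0.9173)·4.0·23.7

131.0786 g


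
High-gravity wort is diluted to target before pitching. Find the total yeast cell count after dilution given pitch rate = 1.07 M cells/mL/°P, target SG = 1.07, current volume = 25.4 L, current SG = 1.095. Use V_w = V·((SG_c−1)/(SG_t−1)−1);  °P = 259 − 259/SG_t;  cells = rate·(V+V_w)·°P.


V_w = 25.4·((1.095−1)/(1.07−1)−1) = 9.0714
V_final = 25.4 + 9.0714 = 34.4714
°P = 259 − 259/1.07 = 16.9439
cells = 1.07·34.4714·16.9439

624.9670 billion cells


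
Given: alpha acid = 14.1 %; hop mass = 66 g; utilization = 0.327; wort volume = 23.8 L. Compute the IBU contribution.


IBU = (α/100)·mass·U·1000 / V
IBU = (14.1/100)·66·0.327·1000 / 23.8

127.8597 IBU


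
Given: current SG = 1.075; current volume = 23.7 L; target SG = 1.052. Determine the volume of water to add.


V_water = V·((SG_curr − 1)/(SG_target − 1) − 1)
V_water = 23.7·((1.075 − 1)/(1.052 − 1) − 1)

10.4827 L


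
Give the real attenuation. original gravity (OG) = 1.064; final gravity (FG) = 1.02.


AA = (OG−FG)/(OG−1)·100;  RA = AA·0.8192
AA = (1.064 − 1.02)/(1.064 − 1)·100 = 68.7500
RA = 68.7500·0.8192

56.3200 %


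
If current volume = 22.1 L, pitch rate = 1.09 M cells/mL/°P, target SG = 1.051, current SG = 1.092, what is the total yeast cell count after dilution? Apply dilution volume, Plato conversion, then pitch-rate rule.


V_w = V·((SG_c−1)/(SG_t−1)−1);  °P = 259 − 259/SG_t;  cells = rate·(V+V_w)·°P
V_w = 22.1·((1.092−1)/(1.051−1)−1) = 17.7667
V_final = 22.1 + 17.7667 = 39.8667
°P = 259 − 259/1.051 = 12.5680
cells = 1.09·39.8667·12.5680

546.1396 billion cells


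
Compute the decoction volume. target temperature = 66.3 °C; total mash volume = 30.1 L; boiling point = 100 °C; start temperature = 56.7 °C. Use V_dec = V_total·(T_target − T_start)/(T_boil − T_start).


V_dec = 30.1·(66.3 − 56.7)/(100 − 56.7)

6.6734 L


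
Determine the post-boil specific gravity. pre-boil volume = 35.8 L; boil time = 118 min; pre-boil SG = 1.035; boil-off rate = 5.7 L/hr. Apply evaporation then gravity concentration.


V_post = V_pre − rate·(t/60);  SG_post = 1 + (SG_pre−1)·V_pre/V_post
V_post = 35.8 − 5.7·(118/60) = 24.5900
SG_post = 1 + (1.035 − 1)·35.8/24.5900

1.0510


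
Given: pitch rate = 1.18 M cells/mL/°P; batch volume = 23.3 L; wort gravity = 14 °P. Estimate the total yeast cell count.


cells (billions) = rate · V_L · °P
cells = 1.18 · 23.3 · 14

384.9160 billion cells


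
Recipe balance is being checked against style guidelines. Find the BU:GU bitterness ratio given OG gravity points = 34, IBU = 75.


BU:GU = IBU / OG_points
BU:GU = 75 / 34

2.2059


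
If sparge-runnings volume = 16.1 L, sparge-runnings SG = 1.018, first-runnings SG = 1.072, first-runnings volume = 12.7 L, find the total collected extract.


total = Σ (SG_i − 1)·1000·V_i
first = (1.072 − 1)·1000·12.7 = 914.4000
sparge = (1.018 − 1)·1000·16.1 = 289.8000
total = 914.4000 + 289.8000

1204.2000 gravity·L


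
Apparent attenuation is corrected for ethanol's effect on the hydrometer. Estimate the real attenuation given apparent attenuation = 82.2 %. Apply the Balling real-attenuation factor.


RA = AA · 0.8192
RA = 82.2 · 0.8192

67.3382 %


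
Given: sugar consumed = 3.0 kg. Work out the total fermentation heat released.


Q = m_sugar · 590 kJ/kg
Q = 3.0 · 590

1770.0000 kJ


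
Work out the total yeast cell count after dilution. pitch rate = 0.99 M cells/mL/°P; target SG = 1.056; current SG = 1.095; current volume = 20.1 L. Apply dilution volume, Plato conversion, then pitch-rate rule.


V_w = V·((SG_c−1)/(SG_t−1)−1);  °P = 259 − 259/SG_t;  cells = rate·(V+V_w)·°P
V_w = 20.1·((1.095−1)/(1.056−1)−1) = 13.9982
V_final = 20.1 + 13.9982 = 34.0982
°P = 259 − 259/1.056 = 13.7348
cells = 0.99·34.0982·13.7348

463.6505 billion cells


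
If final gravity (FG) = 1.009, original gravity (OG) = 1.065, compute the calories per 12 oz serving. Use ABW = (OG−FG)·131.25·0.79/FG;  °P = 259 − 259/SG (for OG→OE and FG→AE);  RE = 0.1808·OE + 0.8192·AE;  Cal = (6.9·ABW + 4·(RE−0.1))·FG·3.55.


ABW = (1.065 − 1.009)·131.25·0.79/1.009 = 5.7547
OE = 259 − 259/1.065 = 15.8075 °P
AE = 259 − 259/1.009 = 2.3102 °P
RE = 0.1808·15.8075 + 0.8192·2.3102 = 4.7505 °P
Cal = (6.9·5.7547 + 4·(4.7505−0.1))·1.009·3.55

208.8619 kcal


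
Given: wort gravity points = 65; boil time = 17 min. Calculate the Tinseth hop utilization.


U = 1.65·0.000125^(GP/1000) · (1 − e^(−0.04·t))/4.15
bigness = 1.65·0.000125^(65/1000) = 0.9200
boil_factor = (1 − e^(−0.04·17))/4.15 = 0.1189
U = 0.9200 · 0.1189

0.1094


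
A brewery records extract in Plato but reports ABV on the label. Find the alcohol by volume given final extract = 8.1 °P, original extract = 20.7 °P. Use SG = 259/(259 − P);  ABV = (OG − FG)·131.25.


OG = 259/(259 − 20.7) = 1.0869
FG = 259/(259 − 8.1) = 1.0323
ABV = (1.0869 − 1.0323)·131.25

7.1638 % ABV


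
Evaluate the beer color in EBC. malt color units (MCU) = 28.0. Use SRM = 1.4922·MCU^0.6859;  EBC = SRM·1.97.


SRM = 1.4922·28.0^0.6859 = 14.6701
EBC = 14.6701·1.97

28.9001 EBC


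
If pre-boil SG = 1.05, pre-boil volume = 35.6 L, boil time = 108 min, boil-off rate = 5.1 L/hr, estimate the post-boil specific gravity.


V_post = V_pre − rate·(t/60);  SG_post = 1 + (SG_pre−1)·V_pre/V_post
V_post = 35.6 − 5.1·(108/60) = 26.4200
SG_post = 1 + (1.05 − 1)·35.6/26.4200

1.0674


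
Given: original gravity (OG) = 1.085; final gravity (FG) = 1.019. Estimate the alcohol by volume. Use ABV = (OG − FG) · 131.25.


ABV = (1.085 − 1.019) · 131.25

8.6625 % ABV


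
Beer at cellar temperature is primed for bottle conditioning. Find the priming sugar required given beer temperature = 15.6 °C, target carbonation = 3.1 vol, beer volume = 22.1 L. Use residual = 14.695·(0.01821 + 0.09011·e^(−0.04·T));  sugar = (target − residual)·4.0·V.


residual = 14.695·(0.01821 + 0.09011·e^(−0.04·15.6)) = 0.9771
sugar = (3.1 − 0.9771)·4.0·22.1

187.6661 g


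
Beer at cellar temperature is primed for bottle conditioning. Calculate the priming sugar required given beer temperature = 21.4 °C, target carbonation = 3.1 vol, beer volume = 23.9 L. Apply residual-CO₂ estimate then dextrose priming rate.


residual = 14.695·(0.01821 + 0.09011·e^(−0.04·T));  sugar = (target − residual)·4.0·V
residual = 14.695·(0.01821 + 0.09011·e^(−0.04·21.4)) = 0.8302
sugar = (3.1 − 0.8302)·4.0·23.9

216.9949 g
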